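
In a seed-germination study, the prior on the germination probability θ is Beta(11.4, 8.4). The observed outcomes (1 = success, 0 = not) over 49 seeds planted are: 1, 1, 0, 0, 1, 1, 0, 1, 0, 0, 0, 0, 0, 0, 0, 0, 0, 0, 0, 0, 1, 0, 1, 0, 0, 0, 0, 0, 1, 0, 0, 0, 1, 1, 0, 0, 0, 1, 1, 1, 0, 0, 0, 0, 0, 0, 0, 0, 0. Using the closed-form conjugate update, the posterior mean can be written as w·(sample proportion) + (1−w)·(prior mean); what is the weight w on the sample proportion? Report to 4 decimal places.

0.7122

The Beta prior is conjugate to a Binomial/Bernoulli likelihood; the update adds successes to α and failures to β.
Posterior mean = (α₀+k)/(α₀+β₀+n) = [n/(α₀+β₀+n)]·(k/n) + [(α₀+β₀)/(α₀+β₀+n)]·α₀/(α₀+β₀), so only n and the prior enter the weight.
The weight on the data is w = n/(α₀+β₀+n) = 49/(11.4+8.4+49) = 49/68.8 = 0.7122.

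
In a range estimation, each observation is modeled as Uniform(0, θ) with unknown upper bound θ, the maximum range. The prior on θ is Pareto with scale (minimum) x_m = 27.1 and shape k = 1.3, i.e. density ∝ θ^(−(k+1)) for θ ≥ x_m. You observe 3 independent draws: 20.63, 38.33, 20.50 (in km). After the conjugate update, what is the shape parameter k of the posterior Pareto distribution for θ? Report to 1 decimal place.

4.3

A Pareto(scale x_m, shape k) prior on the upper bound θ of Uniform(0, θ) is conjugate: posterior is Pareto(max(x_m, max xᵢ), k + n).
Sample maximum = 38.33; prior scale x_m = 27.1 → posterior scale = max = 38.33.
Posterior shape = 1.3 + 3 = 4.3.
Posterior shape k = 4.3.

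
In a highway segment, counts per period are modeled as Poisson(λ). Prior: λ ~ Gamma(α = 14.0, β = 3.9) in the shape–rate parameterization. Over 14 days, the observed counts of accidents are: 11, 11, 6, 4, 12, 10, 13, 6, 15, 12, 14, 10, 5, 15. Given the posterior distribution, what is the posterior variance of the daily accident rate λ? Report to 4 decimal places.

0.4931

With a Gamma(shape α, rate β) prior, the Poisson likelihood is conjugate: the posterior is Gamma(α + ΣXᵢ, β + n).
Sum of counts S = 144 over n = 14 days.
Posterior: Gamma(α+S, β+n) = Gamma(14.0+144, 3.9+14) = Gamma(158.0, 17.9).
Var = α/β² = 158.0/17.9² = 0.4931.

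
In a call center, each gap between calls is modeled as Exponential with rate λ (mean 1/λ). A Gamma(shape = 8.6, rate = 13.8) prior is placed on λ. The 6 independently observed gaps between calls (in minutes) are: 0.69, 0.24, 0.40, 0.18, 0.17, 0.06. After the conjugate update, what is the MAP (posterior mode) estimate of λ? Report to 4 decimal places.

With a Gamma(shape α, rate β) prior on the exponential rate λ, the posterior after n observations with total T = Σxᵢ is Gamma(α+n, β+T).
Sum of observations T = 1.74 minutes; n = 6.
Posterior: Gamma(8.6+6, 13.8+1.74) = Gamma(14.6, 15.54).
Mode = (α−1)/β = 0.8752.

0.8752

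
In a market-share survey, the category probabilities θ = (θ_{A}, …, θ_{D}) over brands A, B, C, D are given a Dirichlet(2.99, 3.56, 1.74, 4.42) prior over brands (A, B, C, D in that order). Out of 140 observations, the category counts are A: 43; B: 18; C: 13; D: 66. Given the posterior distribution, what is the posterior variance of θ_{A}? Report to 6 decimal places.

0.001369

The Dirichlet prior is conjugate to the Multinomial likelihood: each posterior αⱼ = prior αⱼ + observed count nⱼ.
Posterior concentration: (45.99, 21.56, 14.74, 70.42), total = 152.71.
Var[θ_j] = α_j(Σα−α_j)/((Σα)²(Σα+1)) = 45.99·106.72/(152.71²·153.71) = 0.001369.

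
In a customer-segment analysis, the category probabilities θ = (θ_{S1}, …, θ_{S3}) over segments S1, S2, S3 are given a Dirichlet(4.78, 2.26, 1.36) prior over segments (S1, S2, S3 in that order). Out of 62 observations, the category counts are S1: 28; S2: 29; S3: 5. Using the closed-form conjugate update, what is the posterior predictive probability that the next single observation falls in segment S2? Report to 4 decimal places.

The Dirichlet prior is conjugate to the Multinomial likelihood: each posterior αⱼ = prior αⱼ + observed count nⱼ.
Posterior concentration: (32.78, 31.26, 6.36), total = 70.40.
P(next = S2 | data) = α_{S2}/Σα = 0.4440.

0.4440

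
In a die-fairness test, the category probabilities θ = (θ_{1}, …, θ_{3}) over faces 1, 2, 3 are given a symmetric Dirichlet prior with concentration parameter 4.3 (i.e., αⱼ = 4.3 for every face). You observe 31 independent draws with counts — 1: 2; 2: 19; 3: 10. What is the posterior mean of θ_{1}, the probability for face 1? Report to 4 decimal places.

The Dirichlet prior is conjugate to the Multinomial likelihood: each posterior αⱼ = prior αⱼ + observed count nⱼ.
Posterior concentration: (6.3, 23.3, 14.3), total = 43.9.
E[θ_{1}|data] = α_{1}/Σα = 6.3/43.9 = 0.1435.

0.1435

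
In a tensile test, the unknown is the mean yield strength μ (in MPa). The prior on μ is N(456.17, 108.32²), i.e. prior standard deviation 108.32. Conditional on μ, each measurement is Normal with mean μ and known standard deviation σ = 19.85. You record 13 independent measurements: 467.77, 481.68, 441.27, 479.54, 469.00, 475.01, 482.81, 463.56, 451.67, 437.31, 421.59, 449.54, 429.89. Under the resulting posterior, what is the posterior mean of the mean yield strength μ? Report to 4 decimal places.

457.7375

For Normal data with known variance σ², a Normal(μ₀, σ₀²) prior on μ is conjugate. Posterior precision = 1/σ₀² + n/σ²; posterior mean is the precision-weighted average of μ₀ and x̄.
Σxᵢ = 467.77 + 481.68 + 441.27 + 479.54 + 469.00 + 475.01 + 482.81 + 463.56 + 451.67 + 437.31 + 421.59 + 449.54 + 429.89 = 5950.64, so n·x̄ = 5950.64.
σ₀² = 108.32² = 11733.2224, σ² = 19.85² = 394.0225; σ² + n·σ₀² = 394.0225 + 13·11733.2224 = 152925.9137.
Posterior mean = (μ₀/σ₀² + n·x̄/σ²)/(1/σ₀² + n/σ²) = (σ²·μ₀ + σ₀²·n·x̄)/(σ² + n·σ₀²) = (394.0225·456.17 + 11733.2224·5950.64)/152925.9137 = 69999923.786161/152925.9137 = 457.7375.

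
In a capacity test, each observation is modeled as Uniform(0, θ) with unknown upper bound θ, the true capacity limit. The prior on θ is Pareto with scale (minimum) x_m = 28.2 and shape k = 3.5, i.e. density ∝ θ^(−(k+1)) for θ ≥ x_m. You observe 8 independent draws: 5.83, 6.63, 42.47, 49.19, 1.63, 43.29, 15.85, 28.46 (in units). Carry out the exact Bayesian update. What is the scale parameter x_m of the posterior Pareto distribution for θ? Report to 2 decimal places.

A Pareto(scale x_m, shape k) prior on the upper bound θ of Uniform(0, θ) is conjugate: posterior is Pareto(max(x_m, max xᵢ), k + n).
Sample maximum = 49.19; prior scale x_m = 28.2 → posterior scale = max = 49.19.
Posterior shape = 3.5 + 8 = 11.5.
Posterior scale x_m = 49.19.

49.19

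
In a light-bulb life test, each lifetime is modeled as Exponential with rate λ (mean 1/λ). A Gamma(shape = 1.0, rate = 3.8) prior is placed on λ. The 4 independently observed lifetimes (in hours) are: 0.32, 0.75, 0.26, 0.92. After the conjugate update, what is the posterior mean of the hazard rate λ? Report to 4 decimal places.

With a Gamma(shape α, rate β) prior on the exponential rate λ, the posterior after n observations with total T = Σxᵢ is Gamma(α+n, β+T).
Sum of observations T = 2.25 hours; n = 4.
Posterior: Gamma(1.0+4, 3.8+2.25) = Gamma(5.0, 6.05).
Posterior mean of λ = α/β = 5.0/6.05 = 0.8264.

0.8264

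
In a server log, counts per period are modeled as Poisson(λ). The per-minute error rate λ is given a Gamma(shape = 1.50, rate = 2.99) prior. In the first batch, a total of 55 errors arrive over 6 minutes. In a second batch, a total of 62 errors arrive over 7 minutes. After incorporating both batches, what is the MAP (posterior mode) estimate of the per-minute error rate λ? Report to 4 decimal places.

With a Gamma(shape α, rate β) prior, the Poisson likelihood is conjugate: the posterior is Gamma(α + ΣXᵢ, β + n).
After batch 1: Gamma(α+S, β+n) = Gamma(1.50+55, 2.99+6) = Gamma(56.50, 8.99).
After batch 2: Gamma(α+S, β+n) = Gamma(56.50+62, 8.99+7) = Gamma(118.50, 15.99).
Mode of Gamma(α,β) for α≥1 is (α−1)/β = 117.50/15.99 = 7.3483.

7.3483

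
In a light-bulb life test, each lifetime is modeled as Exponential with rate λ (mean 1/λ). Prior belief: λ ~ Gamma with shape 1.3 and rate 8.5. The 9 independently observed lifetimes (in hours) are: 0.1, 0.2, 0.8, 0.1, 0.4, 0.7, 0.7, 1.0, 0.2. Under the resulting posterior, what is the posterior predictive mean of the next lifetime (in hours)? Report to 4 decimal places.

With a Gamma(shape α, rate β) prior on the exponential rate λ, the posterior after n observations with total T = Σxᵢ is Gamma(α+n, β+T).
Sum of observations T = 4.2 hours; n = 9.
Posterior: Gamma(1.3+9, 8.5+4.2) = Gamma(10.3, 12.7).
The predictive distribution for the next observation is Lomax; its mean is β/(α−1) = 12.7/9.3 = 1.3656.

1.3656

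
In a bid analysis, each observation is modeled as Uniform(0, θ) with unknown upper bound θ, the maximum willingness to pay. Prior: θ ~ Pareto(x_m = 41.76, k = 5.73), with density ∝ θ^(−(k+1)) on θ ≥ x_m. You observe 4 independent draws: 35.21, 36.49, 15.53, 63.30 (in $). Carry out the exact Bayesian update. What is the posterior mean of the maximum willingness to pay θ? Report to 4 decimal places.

A Pareto(scale x_m, shape k) prior on the upper bound θ of Uniform(0, θ) is conjugate: posterior is Pareto(max(x_m, max xᵢ), k + n).
Sample maximum = 63.30; prior scale x_m = 41.76 → posterior scale = max = 63.30.
Posterior shape = 5.73 + 4 = 9.73.
E[θ|data] = k·x_m/(k−1) = 9.73·63.30/8.73 = 70.5509.

70.5509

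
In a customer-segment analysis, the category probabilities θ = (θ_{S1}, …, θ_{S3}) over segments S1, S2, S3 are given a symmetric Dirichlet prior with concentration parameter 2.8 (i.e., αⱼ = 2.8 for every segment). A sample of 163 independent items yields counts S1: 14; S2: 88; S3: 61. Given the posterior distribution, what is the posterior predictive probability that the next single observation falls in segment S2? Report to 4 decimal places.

0.5298

The Dirichlet prior is conjugate to the Multinomial likelihood: each posterior αⱼ = prior αⱼ + observed count nⱼ.
Posterior concentration: (16.8, 90.8, 63.8), total = 171.4.
P(next = S2 | data) = α_{S2}/Σα = 0.5298.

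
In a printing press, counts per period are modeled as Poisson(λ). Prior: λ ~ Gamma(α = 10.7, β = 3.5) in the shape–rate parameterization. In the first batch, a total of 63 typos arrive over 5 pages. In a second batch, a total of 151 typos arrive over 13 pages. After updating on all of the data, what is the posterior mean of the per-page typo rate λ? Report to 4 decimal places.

10.4512

With a Gamma(shape α, rate β) prior, the Poisson likelihood is conjugate: the posterior is Gamma(α + ΣXᵢ, β + n).
After batch 1: Gamma(α+S, β+n) = Gamma(10.7+63, 3.5+5) = Gamma(73.7, 8.5).
After batch 2: Gamma(α+S, β+n) = Gamma(73.7+151, 8.5+13) = Gamma(224.7, 21.5).
Posterior mean = α/β = 224.7/21.5 = 10.4512.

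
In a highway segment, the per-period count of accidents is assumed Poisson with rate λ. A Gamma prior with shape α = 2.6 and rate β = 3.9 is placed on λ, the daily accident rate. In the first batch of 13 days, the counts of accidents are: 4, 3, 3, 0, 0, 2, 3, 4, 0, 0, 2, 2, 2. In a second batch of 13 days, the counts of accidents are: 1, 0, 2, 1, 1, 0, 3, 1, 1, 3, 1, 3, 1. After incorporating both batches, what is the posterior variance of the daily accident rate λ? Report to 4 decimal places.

With a Gamma(shape α, rate β) prior, the Poisson likelihood is conjugate: the posterior is Gamma(α + ΣXᵢ, β + n).
Batch 1: sum of counts S = 25 over n = 13 days.
After batch 1: Gamma(α+S, β+n) = Gamma(2.6+25, 3.9+13) = Gamma(27.6, 16.9).
Batch 2: sum of counts S = 18 over n = 13 days.
After batch 2: Gamma(α+S, β+n) = Gamma(27.6+18, 16.9+13) = Gamma(45.6, 29.9).
Var = α/β² = 45.6/29.9² = 0.0510.

0.0510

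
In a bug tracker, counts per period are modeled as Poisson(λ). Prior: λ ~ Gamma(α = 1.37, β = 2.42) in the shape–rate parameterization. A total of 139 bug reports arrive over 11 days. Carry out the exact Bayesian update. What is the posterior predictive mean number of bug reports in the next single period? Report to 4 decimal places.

10.4598

With a Gamma(shape α, rate β) prior, the Poisson likelihood is conjugate: the posterior is Gamma(α + ΣXᵢ, β + n).
Posterior: Gamma(α+S, β+n) = Gamma(1.37+139, 2.42+11) = Gamma(140.37, 13.42).
The predictive distribution for one future period is NegBinom with mean α/β = 10.4598.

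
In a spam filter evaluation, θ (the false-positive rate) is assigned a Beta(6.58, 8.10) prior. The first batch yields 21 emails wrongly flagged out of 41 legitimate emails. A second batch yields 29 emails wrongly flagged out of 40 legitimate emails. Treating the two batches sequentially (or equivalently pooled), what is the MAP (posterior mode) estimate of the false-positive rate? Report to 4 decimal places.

The Beta prior is conjugate to a Binomial/Bernoulli likelihood; the update adds successes to α and failures to β.
After batch 1: Beta(6.58+21, 8.10+20) = Beta(27.58, 28.10).
After batch 2: Beta(27.58+29, 28.10+11) = Beta(56.58, 39.10).
Mode of Beta(a,b) for a,b>1 is (a−1)/(a+b−2) = 55.58/93.68 = 0.5933.

0.5933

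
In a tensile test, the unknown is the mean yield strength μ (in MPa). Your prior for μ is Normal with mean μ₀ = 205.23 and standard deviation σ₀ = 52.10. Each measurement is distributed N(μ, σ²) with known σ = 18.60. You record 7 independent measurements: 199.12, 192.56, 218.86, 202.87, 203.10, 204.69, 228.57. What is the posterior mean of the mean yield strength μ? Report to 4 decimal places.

207.0764

For Normal data with known variance σ², a Normal(μ₀, σ₀²) prior on μ is conjugate. Posterior precision = 1/σ₀² + n/σ²; posterior mean is the precision-weighted average of μ₀ and x̄.
Σxᵢ = 199.12 + 192.56 + 218.86 + 202.87 + 203.10 + 204.69 + 228.57 = 1449.77, so n·x̄ = 1449.77.
σ₀² = 52.10² = 2714.41, σ² = 18.60² = 345.96; σ² + n·σ₀² = 345.96 + 7·2714.41 = 19346.83.
Posterior mean = (μ₀/σ₀² + n·x̄/σ²)/(1/σ₀² + n/σ²) = (σ²·μ₀ + σ₀²·n·x̄)/(σ² + n·σ₀²) = (345.96·205.23 + 2714.41·1449.77)/19346.83 = 4006271.5565/19346.83 = 207.0764.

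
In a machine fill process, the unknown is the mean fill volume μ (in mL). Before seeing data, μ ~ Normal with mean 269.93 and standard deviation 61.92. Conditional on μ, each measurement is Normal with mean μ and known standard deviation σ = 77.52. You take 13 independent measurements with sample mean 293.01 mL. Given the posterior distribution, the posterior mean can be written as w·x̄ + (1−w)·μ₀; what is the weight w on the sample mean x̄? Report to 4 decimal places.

0.8924

For Normal data with known variance σ², a Normal(μ₀, σ₀²) prior on μ is conjugate. Posterior precision = 1/σ₀² + n/σ²; posterior mean is the precision-weighted average of μ₀ and x̄.
σ₀² = 61.92² = 3834.0864, σ² = 77.52² = 6009.3504. Prior precision 1/σ₀² = 1/3834.0864; data precision n/σ² = 13/6009.3504.
w = (n/σ²)/(1/σ₀² + n/σ²) = n·σ₀²/(σ² + n·σ₀²) = 13·3834.0864/(6009.3504 + 13·3834.0864) = 49843.1232/55852.4736 = 0.8924.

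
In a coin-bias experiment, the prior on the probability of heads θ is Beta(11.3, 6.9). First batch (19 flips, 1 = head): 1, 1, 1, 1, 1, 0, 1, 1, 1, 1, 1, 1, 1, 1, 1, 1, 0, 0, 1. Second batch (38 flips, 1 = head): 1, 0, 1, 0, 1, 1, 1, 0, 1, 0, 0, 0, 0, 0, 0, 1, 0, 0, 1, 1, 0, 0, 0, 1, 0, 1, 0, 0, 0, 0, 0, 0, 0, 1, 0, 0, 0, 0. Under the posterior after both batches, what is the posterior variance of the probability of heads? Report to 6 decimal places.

The Beta prior is conjugate to a Binomial/Bernoulli likelihood; the update adds successes to α and failures to β.
After batch 1: Beta(11.3+16, 6.9+3) = Beta(27.3, 9.9).
After batch 2: Beta(27.3+12, 9.9+26) = Beta(39.3, 35.9).
Var = αβ/((α+β)²(α+β+1)) = 39.3·35.9/(75.2²·76.2) = 0.003274.

0.003274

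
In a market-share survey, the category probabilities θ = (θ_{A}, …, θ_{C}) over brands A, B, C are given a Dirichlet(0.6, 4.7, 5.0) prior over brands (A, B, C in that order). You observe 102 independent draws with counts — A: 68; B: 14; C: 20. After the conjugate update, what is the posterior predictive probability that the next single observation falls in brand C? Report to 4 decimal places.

0.2226

The Dirichlet prior is conjugate to the Multinomial likelihood: each posterior αⱼ = prior αⱼ + observed count nⱼ.
Posterior concentration: (68.6, 18.7, 25.0), total = 112.3.
P(next = C | data) = α_{C}/Σα = 0.2226.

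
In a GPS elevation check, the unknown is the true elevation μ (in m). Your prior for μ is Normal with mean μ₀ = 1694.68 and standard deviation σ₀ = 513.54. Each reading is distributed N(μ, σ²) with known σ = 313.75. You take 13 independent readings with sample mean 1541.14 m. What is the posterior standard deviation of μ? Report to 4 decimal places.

For Normal data with known variance σ², a Normal(μ₀, σ₀²) prior on μ is conjugate. Posterior precision = 1/σ₀² + n/σ²; posterior mean is the precision-weighted average of μ₀ and x̄.
σ₀² = 513.54² = 263723.3316, σ² = 313.75² = 98439.0625; σ² + n·σ₀² = 98439.0625 + 13·263723.3316 = 3526842.3733.
Posterior precision = 1/σ₀² + n/σ² = 1/263723.3316 + 13/98439.0625 = (σ² + n·σ₀²)/(σ₀²σ²) = 3526842.3733/(263723.3316·98439.0625); posterior variance σₙ² = σ₀²σ²/(σ² + n·σ₀²) = 263723.3316·98439.0625/3526842.3733 = 7360.883979.
Posterior SD = √σₙ² = √(263723.3316·98439.0625/3526842.3733) = 85.7956.

85.7956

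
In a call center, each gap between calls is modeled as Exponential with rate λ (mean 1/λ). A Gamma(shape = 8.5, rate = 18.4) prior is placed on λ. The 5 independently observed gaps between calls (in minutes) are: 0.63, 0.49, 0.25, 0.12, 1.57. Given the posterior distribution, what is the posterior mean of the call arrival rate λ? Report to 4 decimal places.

With a Gamma(shape α, rate β) prior on the exponential rate λ, the posterior after n observations with total T = Σxᵢ is Gamma(α+n, β+T).
Sum of observations T = 3.06 minutes; n = 5.
Posterior: Gamma(8.5+5, 18.4+3.06) = Gamma(13.5, 21.46).
Posterior mean of λ = α/β = 13.5/21.46 = 0.6291.

0.6291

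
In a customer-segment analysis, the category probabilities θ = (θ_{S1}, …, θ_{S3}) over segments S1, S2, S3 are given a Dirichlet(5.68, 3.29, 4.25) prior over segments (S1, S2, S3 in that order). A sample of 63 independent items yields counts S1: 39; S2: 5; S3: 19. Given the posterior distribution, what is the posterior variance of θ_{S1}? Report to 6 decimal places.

The Dirichlet prior is conjugate to the Multinomial likelihood: each posterior αⱼ = prior αⱼ + observed count nⱼ.
Posterior concentration: (44.68, 8.29, 23.25), total = 76.22.
Var[θ_j] = α_j(Σα−α_j)/((Σα)²(Σα+1)) = 44.68·31.54/(76.22²·77.22) = 0.003141.

0.003141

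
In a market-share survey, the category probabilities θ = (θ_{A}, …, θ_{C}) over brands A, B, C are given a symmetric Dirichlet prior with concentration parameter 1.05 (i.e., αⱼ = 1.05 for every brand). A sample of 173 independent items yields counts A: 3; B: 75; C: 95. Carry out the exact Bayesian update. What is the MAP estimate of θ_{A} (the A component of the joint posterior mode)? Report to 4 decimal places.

The Dirichlet prior is conjugate to the Multinomial likelihood: each posterior αⱼ = prior αⱼ + observed count nⱼ.
Posterior concentration: (4.05, 76.05, 96.05), total = 176.15.
Joint mode component: (α_{A}−1)/(Σα−K) = 3.05/173.15 = 0.0176.

0.0176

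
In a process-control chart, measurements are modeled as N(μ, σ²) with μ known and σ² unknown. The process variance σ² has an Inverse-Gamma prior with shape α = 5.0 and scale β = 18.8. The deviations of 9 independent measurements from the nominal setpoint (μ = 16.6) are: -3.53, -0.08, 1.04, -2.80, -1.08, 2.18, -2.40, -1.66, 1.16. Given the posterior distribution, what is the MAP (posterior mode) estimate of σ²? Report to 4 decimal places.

With known mean μ and an Inverse-Gamma(α, β) prior on σ², the Normal likelihood is conjugate: posterior is Inv-Gamma(α + n/2, β + Σ(xᵢ−μ)²/2).
Σ(xᵢ−μ)² = (-3.53)² + (-0.08)² + (1.04)² + (-2.80)² + (-1.08)² + (2.18)² + (-2.40)² + (-1.66)² + (1.16)² = 37.1689.
Posterior: Inv-Gamma(5.0 + 9/2, 18.8 + 37.1689/2) = Inv-Gamma(9.50, 37.38445).
Mode = β/(α+1) = 37.38445/10.50 = 3.5604.

3.5604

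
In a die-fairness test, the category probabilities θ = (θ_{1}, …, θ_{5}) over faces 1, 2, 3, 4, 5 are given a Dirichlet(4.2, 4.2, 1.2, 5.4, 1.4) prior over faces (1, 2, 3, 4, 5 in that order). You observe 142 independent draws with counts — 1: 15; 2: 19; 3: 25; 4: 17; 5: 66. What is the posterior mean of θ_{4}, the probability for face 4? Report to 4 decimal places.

The Dirichlet prior is conjugate to the Multinomial likelihood: each posterior αⱼ = prior αⱼ + observed count nⱼ.
Posterior concentration: (19.2, 23.2, 26.2, 22.4, 67.4), total = 158.4.
E[θ_{4}|data] = α_{4}/Σα = 22.4/158.4 = 0.1414.

0.1414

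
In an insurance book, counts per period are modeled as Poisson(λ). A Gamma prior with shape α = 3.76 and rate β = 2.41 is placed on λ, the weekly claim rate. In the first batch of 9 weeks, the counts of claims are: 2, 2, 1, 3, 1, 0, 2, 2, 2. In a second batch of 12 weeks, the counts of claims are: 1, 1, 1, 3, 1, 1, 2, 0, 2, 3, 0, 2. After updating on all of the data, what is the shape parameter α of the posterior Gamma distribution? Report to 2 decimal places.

35.76

With a Gamma(shape α, rate β) prior, the Poisson likelihood is conjugate: the posterior is Gamma(α + ΣXᵢ, β + n).
Batch 1: sum of counts S = 15 over n = 9 weeks.
After batch 1: Gamma(α+S, β+n) = Gamma(3.76+15, 2.41+9) = Gamma(18.76, 11.41).
Batch 2: sum of counts S = 17 over n = 12 weeks.
After batch 2: Gamma(α+S, β+n) = Gamma(18.76+17, 11.41+12) = Gamma(35.76, 23.41).
Posterior α = 35.76.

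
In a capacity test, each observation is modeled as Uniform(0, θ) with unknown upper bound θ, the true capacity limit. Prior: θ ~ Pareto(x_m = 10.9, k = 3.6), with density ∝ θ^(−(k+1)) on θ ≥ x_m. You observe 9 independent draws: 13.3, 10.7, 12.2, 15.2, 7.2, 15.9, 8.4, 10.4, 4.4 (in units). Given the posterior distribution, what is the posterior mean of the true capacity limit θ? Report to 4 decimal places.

17.2707

A Pareto(scale x_m, shape k) prior on the upper bound θ of Uniform(0, θ) is conjugate: posterior is Pareto(max(x_m, max xᵢ), k + n).
Sample maximum = 15.9; prior scale x_m = 10.9 → posterior scale = max = 15.9.
Posterior shape = 3.6 + 9 = 12.6.
E[θ|data] = k·x_m/(k−1) = 12.6·15.9/11.6 = 17.2707.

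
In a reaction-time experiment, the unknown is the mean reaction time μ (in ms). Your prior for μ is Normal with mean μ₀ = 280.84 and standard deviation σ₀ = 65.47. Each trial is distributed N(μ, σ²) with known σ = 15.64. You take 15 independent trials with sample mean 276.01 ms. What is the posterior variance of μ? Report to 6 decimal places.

16.245501

For Normal data with known variance σ², a Normal(μ₀, σ₀²) prior on μ is conjugate. Posterior precision = 1/σ₀² + n/σ²; posterior mean is the precision-weighted average of μ₀ and x̄.
σ₀² = 65.47² = 4286.3209, σ² = 15.64² = 244.6096; σ² + n·σ₀² = 244.6096 + 15·4286.3209 = 64539.4231.
Posterior precision = 1/σ₀² + n/σ² = 1/4286.3209 + 15/244.6096 = (σ² + n·σ₀²)/(σ₀²σ²) = 64539.4231/(4286.3209·244.6096); posterior variance σₙ² = σ₀²σ²/(σ² + n·σ₀²) = 4286.3209·244.6096/64539.4231 = 16.245501.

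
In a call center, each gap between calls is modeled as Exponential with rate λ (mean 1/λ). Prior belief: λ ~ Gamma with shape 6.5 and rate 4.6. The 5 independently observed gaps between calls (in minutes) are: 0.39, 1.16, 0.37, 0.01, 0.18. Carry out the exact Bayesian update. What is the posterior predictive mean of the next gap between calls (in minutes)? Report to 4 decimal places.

0.6390

With a Gamma(shape α, rate β) prior on the exponential rate λ, the posterior after n observations with total T = Σxᵢ is Gamma(α+n, β+T).
Sum of observations T = 2.11 minutes; n = 5.
Posterior: Gamma(6.5+5, 4.6+2.11) = Gamma(11.5, 6.71).
The predictive distribution for the next observation is Lomax; its mean is β/(α−1) = 6.71/10.5 = 0.6390.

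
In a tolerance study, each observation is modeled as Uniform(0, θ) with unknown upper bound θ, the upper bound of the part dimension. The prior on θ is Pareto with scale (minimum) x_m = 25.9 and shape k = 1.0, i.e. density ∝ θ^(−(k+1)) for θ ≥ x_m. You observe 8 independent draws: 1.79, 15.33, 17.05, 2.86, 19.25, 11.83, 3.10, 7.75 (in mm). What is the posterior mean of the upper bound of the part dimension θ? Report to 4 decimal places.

A Pareto(scale x_m, shape k) prior on the upper bound θ of Uniform(0, θ) is conjugate: posterior is Pareto(max(x_m, max xᵢ), k + n).
Sample maximum = 19.25; prior scale x_m = 25.9 → posterior scale = max = 25.90.
Posterior shape = 1.0 + 8 = 9.0.
E[θ|data] = k·x_m/(k−1) = 9.0·25.90/8.0 = 29.1375.

29.1375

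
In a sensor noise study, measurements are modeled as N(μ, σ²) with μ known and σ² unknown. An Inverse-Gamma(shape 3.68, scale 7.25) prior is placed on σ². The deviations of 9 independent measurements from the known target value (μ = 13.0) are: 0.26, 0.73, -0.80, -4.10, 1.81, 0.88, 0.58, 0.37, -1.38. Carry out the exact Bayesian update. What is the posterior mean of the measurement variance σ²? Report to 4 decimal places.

With known mean μ and an Inverse-Gamma(α, β) prior on σ², the Normal likelihood is conjugate: posterior is Inv-Gamma(α + n/2, β + Σ(xᵢ−μ)²/2).
Σ(xᵢ−μ)² = (0.26)² + (0.73)² + (-0.80)² + (-4.10)² + (1.81)² + (0.88)² + (0.58)² + (0.37)² + (-1.38)² = 24.4787.
Posterior: Inv-Gamma(3.68 + 9/2, 7.25 + 24.4787/2) = Inv-Gamma(8.18, 19.48935).
E[σ²|data] = β/(α−1) = 19.48935/7.18 = 2.7144.

2.7144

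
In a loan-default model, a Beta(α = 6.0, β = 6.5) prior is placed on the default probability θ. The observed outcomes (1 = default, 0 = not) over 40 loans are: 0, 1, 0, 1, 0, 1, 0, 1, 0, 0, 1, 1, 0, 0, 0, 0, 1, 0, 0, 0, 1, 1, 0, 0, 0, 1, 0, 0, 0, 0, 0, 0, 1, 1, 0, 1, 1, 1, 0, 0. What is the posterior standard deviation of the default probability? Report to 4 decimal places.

The Beta prior is conjugate to a Binomial/Bernoulli likelihood; the update adds successes to α and failures to β.
Posterior: Beta(α+k, β+n−k) = Beta(6.0+15, 6.5+25) = Beta(21.0, 31.5).
Var = αβ/((α+β)²(α+β+1)) = 21.0·31.5/(52.5²·53.5) = 0.00448598; SD = √0.00448598 = 0.0670.

0.0670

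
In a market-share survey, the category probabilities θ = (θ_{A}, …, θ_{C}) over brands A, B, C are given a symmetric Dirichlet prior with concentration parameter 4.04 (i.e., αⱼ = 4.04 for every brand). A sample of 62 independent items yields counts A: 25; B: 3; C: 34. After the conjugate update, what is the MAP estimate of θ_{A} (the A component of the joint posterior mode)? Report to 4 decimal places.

The Dirichlet prior is conjugate to the Multinomial likelihood: each posterior αⱼ = prior αⱼ + observed count nⱼ.
Posterior concentration: (29.04, 7.04, 38.04), total = 74.12.
Joint mode component: (α_{A}−1)/(Σα−K) = 28.04/71.12 = 0.3943.

0.3943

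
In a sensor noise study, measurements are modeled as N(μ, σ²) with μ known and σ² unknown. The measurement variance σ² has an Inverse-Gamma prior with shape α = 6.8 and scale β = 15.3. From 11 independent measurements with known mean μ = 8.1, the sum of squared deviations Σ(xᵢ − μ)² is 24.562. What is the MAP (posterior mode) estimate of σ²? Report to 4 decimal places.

With known mean μ and an Inverse-Gamma(α, β) prior on σ², the Normal likelihood is conjugate: posterior is Inv-Gamma(α + n/2, β + Σ(xᵢ−μ)²/2).
Posterior: Inv-Gamma(6.8 + 11/2, 15.3 + 24.562/2) = Inv-Gamma(12.30, 27.5810).
Mode = β/(α+1) = 27.5810/13.30 = 2.0738.

2.0738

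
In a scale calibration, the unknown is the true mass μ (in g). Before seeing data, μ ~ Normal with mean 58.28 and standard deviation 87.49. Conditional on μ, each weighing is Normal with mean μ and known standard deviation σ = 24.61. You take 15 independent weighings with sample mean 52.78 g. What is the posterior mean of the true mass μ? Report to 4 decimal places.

52.8089

For Normal data with known variance σ², a Normal(μ₀, σ₀²) prior on μ is conjugate. Posterior precision = 1/σ₀² + n/σ²; posterior mean is the precision-weighted average of μ₀ and x̄.
n·x̄ = 15·52.78 = 791.7.
σ₀² = 87.49² = 7654.5001, σ² = 24.61² = 605.6521; σ² + n·σ₀² = 605.6521 + 15·7654.5001 = 115423.1536.
Posterior mean = (μ₀/σ₀² + n·x̄/σ²)/(1/σ₀² + n/σ²) = (σ²·μ₀ + σ₀²·n·x̄)/(σ² + n·σ₀²) = (605.6521·58.28 + 7654.5001·791.7)/115423.1536 = 6095365.133558/115423.1536 = 52.8089.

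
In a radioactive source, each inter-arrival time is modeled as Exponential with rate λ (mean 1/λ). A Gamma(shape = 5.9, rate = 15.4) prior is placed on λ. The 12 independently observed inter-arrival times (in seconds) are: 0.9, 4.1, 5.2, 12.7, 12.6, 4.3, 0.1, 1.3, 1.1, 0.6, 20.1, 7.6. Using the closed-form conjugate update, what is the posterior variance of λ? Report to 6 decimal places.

With a Gamma(shape α, rate β) prior on the exponential rate λ, the posterior after n observations with total T = Σxᵢ is Gamma(α+n, β+T).
Sum of observations T = 70.6 seconds; n = 12.
Posterior: Gamma(5.9+12, 15.4+70.6) = Gamma(17.9, 86.0).
Var = α/β² = 0.002420.

0.002420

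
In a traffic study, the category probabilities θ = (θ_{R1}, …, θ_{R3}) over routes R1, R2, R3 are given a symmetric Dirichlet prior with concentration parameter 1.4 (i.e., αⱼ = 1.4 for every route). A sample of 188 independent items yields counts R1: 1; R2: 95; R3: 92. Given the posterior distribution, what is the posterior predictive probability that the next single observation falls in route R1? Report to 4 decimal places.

The Dirichlet prior is conjugate to the Multinomial likelihood: each posterior αⱼ = prior αⱼ + observed count nⱼ.
Posterior concentration: (2.4, 96.4, 93.4), total = 192.2.
P(next = R1 | data) = α_{R1}/Σα = 0.0125.

0.0125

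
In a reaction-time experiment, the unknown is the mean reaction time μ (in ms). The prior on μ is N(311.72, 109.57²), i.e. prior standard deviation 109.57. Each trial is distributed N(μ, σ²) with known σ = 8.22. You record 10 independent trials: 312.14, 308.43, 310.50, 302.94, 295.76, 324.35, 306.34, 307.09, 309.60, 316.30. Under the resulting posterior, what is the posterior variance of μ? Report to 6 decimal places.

For Normal data with known variance σ², a Normal(μ₀, σ₀²) prior on μ is conjugate. Posterior precision = 1/σ₀² + n/σ²; posterior mean is the precision-weighted average of μ₀ and x̄.
σ₀² = 109.57² = 12005.5849, σ² = 8.22² = 67.5684; σ² + n·σ₀² = 67.5684 + 10·12005.5849 = 120123.4174.
Posterior precision = 1/σ₀² + n/σ² = 1/12005.5849 + 10/67.5684 = (σ² + n·σ₀²)/(σ₀²σ²) = 120123.4174/(12005.5849·67.5684); posterior variance σₙ² = σ₀²σ²/(σ² + n·σ₀²) = 12005.5849·67.5684/120123.4174 = 6.753039.

6.753039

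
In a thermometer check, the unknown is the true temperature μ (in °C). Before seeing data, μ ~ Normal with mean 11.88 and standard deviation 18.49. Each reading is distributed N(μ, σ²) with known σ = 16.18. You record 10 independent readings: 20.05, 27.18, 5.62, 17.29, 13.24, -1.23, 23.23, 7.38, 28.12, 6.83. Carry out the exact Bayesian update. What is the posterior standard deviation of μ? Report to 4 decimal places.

4.9312

For Normal data with known variance σ², a Normal(μ₀, σ₀²) prior on μ is conjugate. Posterior precision = 1/σ₀² + n/σ²; posterior mean is the precision-weighted average of μ₀ and x̄.
σ₀² = 18.49² = 341.8801, σ² = 16.18² = 261.7924; σ² + n·σ₀² = 261.7924 + 10·341.8801 = 3680.5934.
Posterior precision = 1/σ₀² + n/σ² = 1/341.8801 + 10/261.7924 = (σ² + n·σ₀²)/(σ₀²σ²) = 3680.5934/(341.8801·261.7924); posterior variance σₙ² = σ₀²σ²/(σ² + n·σ₀²) = 341.8801·261.7924/3680.5934 = 24.317169.
Posterior SD = √σₙ² = √(341.8801·261.7924/3680.5934) = 4.9312.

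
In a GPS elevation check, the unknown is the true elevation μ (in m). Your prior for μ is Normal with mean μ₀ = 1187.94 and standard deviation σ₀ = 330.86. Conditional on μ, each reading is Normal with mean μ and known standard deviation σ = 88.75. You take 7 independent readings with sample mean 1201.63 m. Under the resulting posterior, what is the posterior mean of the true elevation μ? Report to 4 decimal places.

For Normal data with known variance σ², a Normal(μ₀, σ₀²) prior on μ is conjugate. Posterior precision = 1/σ₀² + n/σ²; posterior mean is the precision-weighted average of μ₀ and x̄.
n·x̄ = 7·1201.63 = 8411.41.
σ₀² = 330.86² = 109468.3396, σ² = 88.75² = 7876.5625; σ² + n·σ₀² = 7876.5625 + 7·109468.3396 = 774154.9397.
Posterior mean = (μ₀/σ₀² + n·x̄/σ²)/(1/σ₀² + n/σ²) = (σ²·μ₀ + σ₀²·n·x̄)/(σ² + n·σ₀²) = (7876.5625·1187.94 + 109468.3396·8411.41)/774154.9397 = 930139970.051086/774154.9397 = 1201.4907.

1201.4907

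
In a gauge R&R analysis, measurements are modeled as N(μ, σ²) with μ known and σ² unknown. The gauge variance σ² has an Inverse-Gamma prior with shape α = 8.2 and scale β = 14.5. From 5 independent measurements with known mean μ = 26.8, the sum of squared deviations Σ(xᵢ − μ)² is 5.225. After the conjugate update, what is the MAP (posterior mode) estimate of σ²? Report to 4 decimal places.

With known mean μ and an Inverse-Gamma(α, β) prior on σ², the Normal likelihood is conjugate: posterior is Inv-Gamma(α + n/2, β + Σ(xᵢ−μ)²/2).
Posterior: Inv-Gamma(8.2 + 5/2, 14.5 + 5.225/2) = Inv-Gamma(10.70, 17.1125).
Mode = β/(α+1) = 17.1125/11.70 = 1.4626.

1.4626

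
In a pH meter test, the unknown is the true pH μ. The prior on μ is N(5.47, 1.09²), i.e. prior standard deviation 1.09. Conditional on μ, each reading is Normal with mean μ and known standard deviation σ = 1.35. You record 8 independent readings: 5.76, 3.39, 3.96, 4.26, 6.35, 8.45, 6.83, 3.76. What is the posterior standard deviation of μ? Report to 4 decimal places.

For Normal data with known variance σ², a Normal(μ₀, σ₀²) prior on μ is conjugate. Posterior precision = 1/σ₀² + n/σ²; posterior mean is the precision-weighted average of μ₀ and x̄.
σ₀² = 1.09² = 1.1881, σ² = 1.35² = 1.8225; σ² + n·σ₀² = 1.8225 + 8·1.1881 = 11.3273.
Posterior precision = 1/σ₀² + n/σ² = 1/1.1881 + 8/1.8225 = (σ² + n·σ₀²)/(σ₀²σ²) = 11.3273/(1.1881·1.8225); posterior variance σₙ² = σ₀²σ²/(σ² + n·σ₀²) = 1.1881·1.8225/11.3273 = 0.191159.
Posterior SD = √σₙ² = √(1.1881·1.8225/11.3273) = 0.4372.

0.4372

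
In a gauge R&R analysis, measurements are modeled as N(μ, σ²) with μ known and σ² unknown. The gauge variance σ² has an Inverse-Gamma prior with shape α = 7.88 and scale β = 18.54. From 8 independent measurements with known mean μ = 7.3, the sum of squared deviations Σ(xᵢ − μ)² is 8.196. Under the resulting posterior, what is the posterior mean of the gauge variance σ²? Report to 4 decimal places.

With known mean μ and an Inverse-Gamma(α, β) prior on σ², the Normal likelihood is conjugate: posterior is Inv-Gamma(α + n/2, β + Σ(xᵢ−μ)²/2).
Posterior: Inv-Gamma(7.88 + 8/2, 18.54 + 8.196/2) = Inv-Gamma(11.88, 22.6380).
E[σ²|data] = β/(α−1) = 22.6380/10.88 = 2.0807.

2.0807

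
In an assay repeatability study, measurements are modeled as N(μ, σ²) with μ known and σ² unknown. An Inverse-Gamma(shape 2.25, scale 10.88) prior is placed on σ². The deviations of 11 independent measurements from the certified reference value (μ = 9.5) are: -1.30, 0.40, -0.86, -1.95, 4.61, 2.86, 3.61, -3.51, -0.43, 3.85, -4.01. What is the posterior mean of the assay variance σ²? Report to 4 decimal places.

With known mean μ and an Inverse-Gamma(α, β) prior on σ², the Normal likelihood is conjugate: posterior is Inv-Gamma(α + n/2, β + Σ(xᵢ−μ)²/2).
Σ(xᵢ−μ)² = (-1.30)² + (0.40)² + (-0.86)² + (-1.95)² + (4.61)² + (2.86)² + (3.61)² + (-3.51)² + (-0.43)² + (3.85)² + (-4.01)² = 92.2635.
Posterior: Inv-Gamma(2.25 + 11/2, 10.88 + 92.2635/2) = Inv-Gamma(7.75, 57.01175).
E[σ²|data] = β/(α−1) = 57.01175/6.75 = 8.4462.

8.4462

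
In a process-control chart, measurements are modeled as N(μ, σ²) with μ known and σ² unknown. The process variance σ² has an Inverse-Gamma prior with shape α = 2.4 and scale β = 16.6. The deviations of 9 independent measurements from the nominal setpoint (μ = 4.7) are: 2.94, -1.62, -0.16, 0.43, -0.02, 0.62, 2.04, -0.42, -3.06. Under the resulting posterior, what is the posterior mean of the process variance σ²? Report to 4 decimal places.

With known mean μ and an Inverse-Gamma(α, β) prior on σ², the Normal likelihood is conjugate: posterior is Inv-Gamma(α + n/2, β + Σ(xᵢ−μ)²/2).
Σ(xᵢ−μ)² = (2.94)² + (-1.62)² + (-0.16)² + (0.43)² + (-0.02)² + (0.62)² + (2.04)² + (-0.42)² + (-3.06)² = 25.5649.
Posterior: Inv-Gamma(2.4 + 9/2, 16.6 + 25.5649/2) = Inv-Gamma(6.90, 29.38245).
E[σ²|data] = β/(α−1) = 29.38245/5.90 = 4.9801.

4.9801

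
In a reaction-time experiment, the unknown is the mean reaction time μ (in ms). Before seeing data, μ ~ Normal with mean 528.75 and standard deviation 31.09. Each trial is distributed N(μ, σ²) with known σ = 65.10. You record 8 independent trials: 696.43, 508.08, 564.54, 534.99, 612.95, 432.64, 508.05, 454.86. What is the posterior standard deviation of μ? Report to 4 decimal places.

18.4987

For Normal data with known variance σ², a Normal(μ₀, σ₀²) prior on μ is conjugate. Posterior precision = 1/σ₀² + n/σ²; posterior mean is the precision-weighted average of μ₀ and x̄.
σ₀² = 31.09² = 966.5881, σ² = 65.10² = 4238.01; σ² + n·σ₀² = 4238.01 + 8·966.5881 = 11970.7148.
Posterior precision = 1/σ₀² + n/σ² = 1/966.5881 + 8/4238.01 = (σ² + n·σ₀²)/(σ₀²σ²) = 11970.7148/(966.5881·4238.01); posterior variance σₙ² = σ₀²σ²/(σ² + n·σ₀²) = 966.5881·4238.01/11970.7148 = 342.202626.
Posterior SD = √σₙ² = √(966.5881·4238.01/11970.7148) = 18.4987.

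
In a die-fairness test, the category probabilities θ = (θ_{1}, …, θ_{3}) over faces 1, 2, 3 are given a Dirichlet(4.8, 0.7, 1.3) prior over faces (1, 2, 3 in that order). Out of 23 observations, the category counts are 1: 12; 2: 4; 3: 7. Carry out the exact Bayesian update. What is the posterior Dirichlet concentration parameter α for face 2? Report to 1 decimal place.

The Dirichlet prior is conjugate to the Multinomial likelihood: each posterior αⱼ = prior αⱼ + observed count nⱼ.
Posterior concentration: (16.8, 4.7, 8.3), total = 29.8.
α_{2} = 0.7 + 4 = 4.7.

4.7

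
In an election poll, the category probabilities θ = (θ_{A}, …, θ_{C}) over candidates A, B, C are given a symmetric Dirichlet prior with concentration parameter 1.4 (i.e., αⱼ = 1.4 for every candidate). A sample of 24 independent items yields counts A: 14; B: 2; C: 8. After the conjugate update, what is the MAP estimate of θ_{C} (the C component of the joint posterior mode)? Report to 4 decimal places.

0.3333

The Dirichlet prior is conjugate to the Multinomial likelihood: each posterior αⱼ = prior αⱼ + observed count nⱼ.
Posterior concentration: (15.4, 3.4, 9.4), total = 28.2.
Joint mode component: (α_{C}−1)/(Σα−K) = 8.4/25.2 = 0.3333.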